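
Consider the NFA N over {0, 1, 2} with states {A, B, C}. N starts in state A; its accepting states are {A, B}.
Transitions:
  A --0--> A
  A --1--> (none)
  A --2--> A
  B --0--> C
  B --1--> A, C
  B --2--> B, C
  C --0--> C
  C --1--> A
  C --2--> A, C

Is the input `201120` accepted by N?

Start: {A}
read 2: {A}
read 0: {A}
read 1: {}
The reachable set is empty and stays empty for the remaining 3 symbols.
Reachable ∩ accepting = {} — empty.

rejected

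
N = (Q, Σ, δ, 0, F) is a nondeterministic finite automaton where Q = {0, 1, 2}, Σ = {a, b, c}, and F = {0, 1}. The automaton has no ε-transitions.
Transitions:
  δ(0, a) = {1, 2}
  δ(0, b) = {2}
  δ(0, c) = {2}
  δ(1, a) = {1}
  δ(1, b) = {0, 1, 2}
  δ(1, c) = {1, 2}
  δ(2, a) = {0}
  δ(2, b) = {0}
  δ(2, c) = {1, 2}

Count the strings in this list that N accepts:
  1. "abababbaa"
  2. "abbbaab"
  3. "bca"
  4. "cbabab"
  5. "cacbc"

4

"abababbaa": accepted
"abbbaab": accepted
"bca": accepted
"cbabab": accepted
"cacbc": rejected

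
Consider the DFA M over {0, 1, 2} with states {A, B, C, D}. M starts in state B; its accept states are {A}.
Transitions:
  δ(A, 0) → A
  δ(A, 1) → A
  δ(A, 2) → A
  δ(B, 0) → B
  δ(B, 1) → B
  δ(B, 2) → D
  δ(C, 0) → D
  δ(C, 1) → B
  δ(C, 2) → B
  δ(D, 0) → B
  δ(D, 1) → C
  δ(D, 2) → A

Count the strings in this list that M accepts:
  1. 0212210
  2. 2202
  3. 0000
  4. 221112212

2

0212210: rejected
2202: accepted
0000: rejected
221112212: accepted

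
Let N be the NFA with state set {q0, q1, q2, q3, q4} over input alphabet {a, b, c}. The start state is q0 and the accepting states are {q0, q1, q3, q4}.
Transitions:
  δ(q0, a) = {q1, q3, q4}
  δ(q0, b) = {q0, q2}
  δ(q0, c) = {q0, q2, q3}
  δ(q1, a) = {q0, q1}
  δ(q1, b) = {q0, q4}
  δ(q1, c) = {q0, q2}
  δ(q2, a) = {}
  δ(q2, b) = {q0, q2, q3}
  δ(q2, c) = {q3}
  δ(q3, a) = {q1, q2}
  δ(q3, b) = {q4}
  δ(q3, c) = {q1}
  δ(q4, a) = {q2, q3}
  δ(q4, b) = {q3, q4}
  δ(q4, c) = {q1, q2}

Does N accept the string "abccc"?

accepted

Start: {q0}
read a: {q1, q3, q4}
read b: {q0, q3, q4}
read c: {q0, q1, q2, q3}
read c: {q0, q1, q2, q3}
read c: {q0, q1, q2, q3}
Reachable ∩ accepting = {q0, q1, q3} — nonempty.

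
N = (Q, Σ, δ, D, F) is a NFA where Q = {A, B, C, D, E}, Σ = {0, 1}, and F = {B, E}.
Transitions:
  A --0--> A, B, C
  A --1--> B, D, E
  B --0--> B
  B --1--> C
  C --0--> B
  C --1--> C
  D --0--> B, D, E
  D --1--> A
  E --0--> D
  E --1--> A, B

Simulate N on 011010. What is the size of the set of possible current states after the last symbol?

Start: {D}
read 0: {B, D, E}
read 1: {A, B, C}
read 1: {B, C, D, E}
read 0: {B, D, E}
read 1: {A, B, C}
read 0: {A, B, C}
Final reachable set {A, B, C} has 3 states.

3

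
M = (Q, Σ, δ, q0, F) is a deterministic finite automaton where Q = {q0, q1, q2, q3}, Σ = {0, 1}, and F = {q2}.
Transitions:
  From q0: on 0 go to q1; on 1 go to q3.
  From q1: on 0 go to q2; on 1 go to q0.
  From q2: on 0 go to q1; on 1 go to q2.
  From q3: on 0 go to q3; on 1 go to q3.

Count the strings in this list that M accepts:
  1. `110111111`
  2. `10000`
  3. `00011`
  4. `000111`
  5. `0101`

0

`110111111`: rejected
`10000`: rejected
`00011`: rejected
`000111`: rejected
`0101`: rejected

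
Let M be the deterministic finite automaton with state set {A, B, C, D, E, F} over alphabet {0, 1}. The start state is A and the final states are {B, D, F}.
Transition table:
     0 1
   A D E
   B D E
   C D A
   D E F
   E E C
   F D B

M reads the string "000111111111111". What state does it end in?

A --0--> D
D --0--> E
E --0--> E
E --1--> C
C --1--> A
A --1--> E
E --1--> C
C --1--> A
A --1--> E
E --1--> C
C --1--> A
A --1--> E
E --1--> C
C --1--> A
A --1--> E

E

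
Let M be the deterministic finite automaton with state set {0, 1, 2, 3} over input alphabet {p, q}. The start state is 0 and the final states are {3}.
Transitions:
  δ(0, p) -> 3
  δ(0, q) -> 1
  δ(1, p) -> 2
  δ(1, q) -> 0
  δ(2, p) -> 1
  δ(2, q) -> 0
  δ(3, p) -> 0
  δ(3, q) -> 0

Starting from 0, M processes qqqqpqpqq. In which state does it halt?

1

0 --q--> 1
1 --q--> 0
0 --q--> 1
1 --q--> 0
0 --p--> 3
3 --q--> 0
0 --p--> 3
3 --q--> 0
0 --q--> 1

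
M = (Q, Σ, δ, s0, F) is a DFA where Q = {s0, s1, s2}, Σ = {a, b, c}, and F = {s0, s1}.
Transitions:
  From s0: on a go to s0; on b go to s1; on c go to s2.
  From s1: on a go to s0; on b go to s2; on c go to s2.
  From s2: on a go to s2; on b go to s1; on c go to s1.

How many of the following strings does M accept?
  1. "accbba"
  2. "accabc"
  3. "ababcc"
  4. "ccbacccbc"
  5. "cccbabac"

3

"accbba": accepted
"accabc": rejected
"ababcc": accepted
"ccbacccbc": accepted
"cccbabac": rejected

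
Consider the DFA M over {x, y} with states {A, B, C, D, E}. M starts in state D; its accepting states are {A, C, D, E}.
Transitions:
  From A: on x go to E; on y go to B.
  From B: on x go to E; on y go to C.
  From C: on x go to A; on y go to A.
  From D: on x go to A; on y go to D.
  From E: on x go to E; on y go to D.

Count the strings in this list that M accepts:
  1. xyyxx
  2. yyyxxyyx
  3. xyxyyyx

xyyxx: accepted
yyyxxyyx: accepted
xyxyyyx: accepted

3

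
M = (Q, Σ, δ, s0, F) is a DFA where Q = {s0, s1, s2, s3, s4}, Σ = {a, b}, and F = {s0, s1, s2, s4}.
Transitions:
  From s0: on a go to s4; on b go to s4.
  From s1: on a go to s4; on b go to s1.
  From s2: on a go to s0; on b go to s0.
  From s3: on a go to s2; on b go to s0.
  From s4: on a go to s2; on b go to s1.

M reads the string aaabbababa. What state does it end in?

s0 --a--> s4
s4 --a--> s2
s2 --a--> s0
s0 --b--> s4
s4 --b--> s1
s1 --a--> s4
s4 --b--> s1
s1 --a--> s4
s4 --b--> s1
s1 --a--> s4

s4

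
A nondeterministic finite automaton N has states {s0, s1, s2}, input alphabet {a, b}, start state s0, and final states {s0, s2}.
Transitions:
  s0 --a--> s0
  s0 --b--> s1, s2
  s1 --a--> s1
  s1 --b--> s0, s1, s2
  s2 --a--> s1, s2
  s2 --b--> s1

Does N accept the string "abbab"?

Start: {s0}
read a: {s0}
read b: {s1, s2}
read b: {s0, s1, s2}
read a: {s0, s1, s2}
read b: {s0, s1, s2}
Reachable ∩ accepting = {s0, s2} — nonempty.

accepted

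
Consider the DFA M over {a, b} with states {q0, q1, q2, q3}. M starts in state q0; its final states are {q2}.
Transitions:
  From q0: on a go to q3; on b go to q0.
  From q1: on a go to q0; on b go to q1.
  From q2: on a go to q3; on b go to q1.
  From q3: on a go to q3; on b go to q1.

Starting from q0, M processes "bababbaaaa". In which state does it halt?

q3

q0 --b--> q0
q0 --a--> q3
q3 --b--> q1
q1 --a--> q0
q0 --b--> q0
q0 --b--> q0
q0 --a--> q3
q3 --a--> q3
q3 --a--> q3
q3 --a--> q3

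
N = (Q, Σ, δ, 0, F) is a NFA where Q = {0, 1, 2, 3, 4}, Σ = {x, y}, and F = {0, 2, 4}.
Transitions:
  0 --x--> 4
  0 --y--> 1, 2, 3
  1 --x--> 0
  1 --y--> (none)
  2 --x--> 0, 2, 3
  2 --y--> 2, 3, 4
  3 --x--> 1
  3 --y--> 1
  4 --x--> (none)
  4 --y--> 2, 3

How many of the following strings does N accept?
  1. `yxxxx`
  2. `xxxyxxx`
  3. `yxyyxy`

`yxxxx`: accepted
`xxxyxxx`: rejected
`yxyyxy`: accepted

2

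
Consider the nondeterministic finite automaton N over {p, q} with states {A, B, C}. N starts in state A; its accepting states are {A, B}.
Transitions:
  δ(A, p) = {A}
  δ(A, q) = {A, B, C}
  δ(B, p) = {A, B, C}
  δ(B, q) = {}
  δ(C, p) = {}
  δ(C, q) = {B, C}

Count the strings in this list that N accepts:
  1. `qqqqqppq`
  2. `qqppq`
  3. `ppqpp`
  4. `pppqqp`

`qqqqqppq`: accepted
`qqppq`: accepted
`ppqpp`: accepted
`pppqqp`: accepted

4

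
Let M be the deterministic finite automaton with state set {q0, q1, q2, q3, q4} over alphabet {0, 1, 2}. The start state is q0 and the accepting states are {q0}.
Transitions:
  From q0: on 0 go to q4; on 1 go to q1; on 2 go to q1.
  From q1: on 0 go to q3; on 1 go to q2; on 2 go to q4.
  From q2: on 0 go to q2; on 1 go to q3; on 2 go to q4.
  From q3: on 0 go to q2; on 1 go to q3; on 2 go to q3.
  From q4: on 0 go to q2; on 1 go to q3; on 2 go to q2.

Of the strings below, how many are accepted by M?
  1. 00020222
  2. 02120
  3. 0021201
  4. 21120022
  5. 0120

00020222: rejected
02120: rejected
0021201: rejected
21120022: rejected
0120: rejected

0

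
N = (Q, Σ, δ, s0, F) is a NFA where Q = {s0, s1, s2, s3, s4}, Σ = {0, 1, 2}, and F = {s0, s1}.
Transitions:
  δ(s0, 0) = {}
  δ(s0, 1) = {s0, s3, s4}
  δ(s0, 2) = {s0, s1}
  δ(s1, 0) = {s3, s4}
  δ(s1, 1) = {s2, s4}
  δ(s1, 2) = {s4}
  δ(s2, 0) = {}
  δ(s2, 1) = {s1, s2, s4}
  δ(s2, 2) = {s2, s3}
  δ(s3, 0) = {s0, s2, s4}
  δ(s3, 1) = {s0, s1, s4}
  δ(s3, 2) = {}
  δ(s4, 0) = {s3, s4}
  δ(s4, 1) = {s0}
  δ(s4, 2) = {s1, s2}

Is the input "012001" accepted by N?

rejected

Start: {s0}
read 0: {}
The reachable set is empty and stays empty for the remaining 5 symbols.
Reachable ∩ accepting = {} — empty.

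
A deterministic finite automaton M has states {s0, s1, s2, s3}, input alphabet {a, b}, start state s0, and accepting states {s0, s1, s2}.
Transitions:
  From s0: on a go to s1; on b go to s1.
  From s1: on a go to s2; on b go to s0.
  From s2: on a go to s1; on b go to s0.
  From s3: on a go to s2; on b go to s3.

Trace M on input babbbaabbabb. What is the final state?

s0 --b--> s1
s1 --a--> s2
s2 --b--> s0
s0 --b--> s1
s1 --b--> s0
s0 --a--> s1
s1 --a--> s2
s2 --b--> s0
s0 --b--> s1
s1 --a--> s2
s2 --b--> s0
s0 --b--> s1

s1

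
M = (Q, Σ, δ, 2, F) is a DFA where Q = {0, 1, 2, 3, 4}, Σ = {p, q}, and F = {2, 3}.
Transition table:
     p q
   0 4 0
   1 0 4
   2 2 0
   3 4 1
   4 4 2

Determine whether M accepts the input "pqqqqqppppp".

rejected

2 --p--> 2
2 --q--> 0
0 --q--> 0
0 --q--> 0
0 --q--> 0
0 --q--> 0
0 --p--> 4
4 --p--> 4
4 --p--> 4
4 --p--> 4
4 --p--> 4
End in state 4, which is not an accepting state.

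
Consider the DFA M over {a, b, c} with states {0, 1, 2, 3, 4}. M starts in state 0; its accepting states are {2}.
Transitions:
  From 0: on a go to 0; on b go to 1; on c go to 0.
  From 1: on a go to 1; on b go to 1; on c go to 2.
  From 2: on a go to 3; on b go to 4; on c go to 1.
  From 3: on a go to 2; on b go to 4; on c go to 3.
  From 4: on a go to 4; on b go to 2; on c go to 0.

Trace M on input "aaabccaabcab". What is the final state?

0 --a--> 0
0 --a--> 0
0 --a--> 0
0 --b--> 1
1 --c--> 2
2 --c--> 1
1 --a--> 1
1 --a--> 1
1 --b--> 1
1 --c--> 2
2 --a--> 3
3 --b--> 4

4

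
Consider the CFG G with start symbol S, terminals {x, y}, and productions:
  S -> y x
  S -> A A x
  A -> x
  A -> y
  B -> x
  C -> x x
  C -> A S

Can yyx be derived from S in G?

S ⇒ AAx ⇒ yAx ⇒ yyx

yes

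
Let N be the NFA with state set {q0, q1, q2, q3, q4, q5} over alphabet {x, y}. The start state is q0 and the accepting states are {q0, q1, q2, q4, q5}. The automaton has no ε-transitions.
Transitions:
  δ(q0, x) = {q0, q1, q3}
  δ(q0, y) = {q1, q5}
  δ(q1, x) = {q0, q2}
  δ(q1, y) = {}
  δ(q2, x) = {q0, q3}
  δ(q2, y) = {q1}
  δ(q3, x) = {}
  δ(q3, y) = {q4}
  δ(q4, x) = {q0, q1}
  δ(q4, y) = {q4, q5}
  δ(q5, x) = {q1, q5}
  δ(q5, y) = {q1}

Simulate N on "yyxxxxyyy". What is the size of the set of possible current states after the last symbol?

3

Start: {q0}
read y: {q1, q5}
read y: {q1}
read x: {q0, q2}
read x: {q0, q1, q3}
read x: {q0, q1, q2, q3}
read x: {q0, q1, q2, q3}
read y: {q1, q4, q5}
read y: {q1, q4, q5}
read y: {q1, q4, q5}
Final reachable set {q1, q4, q5} has 3 states.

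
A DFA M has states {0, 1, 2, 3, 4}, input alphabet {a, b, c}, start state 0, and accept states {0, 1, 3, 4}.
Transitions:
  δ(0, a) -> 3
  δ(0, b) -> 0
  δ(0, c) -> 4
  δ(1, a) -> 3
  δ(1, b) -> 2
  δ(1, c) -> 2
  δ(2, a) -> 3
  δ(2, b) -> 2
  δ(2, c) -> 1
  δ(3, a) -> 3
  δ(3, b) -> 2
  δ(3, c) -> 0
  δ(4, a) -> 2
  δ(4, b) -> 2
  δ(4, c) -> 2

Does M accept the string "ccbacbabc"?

0 --c--> 4
4 --c--> 2
2 --b--> 2
2 --a--> 3
3 --c--> 0
0 --b--> 0
0 --a--> 3
3 --b--> 2
2 --c--> 1
End in state 1, which is an accepting state.

accepted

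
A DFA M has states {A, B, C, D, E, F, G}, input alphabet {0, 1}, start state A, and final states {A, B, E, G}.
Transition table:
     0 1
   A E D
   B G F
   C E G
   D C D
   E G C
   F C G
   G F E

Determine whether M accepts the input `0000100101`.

accepted

A --0--> E
E --0--> G
G --0--> F
F --0--> C
C --1--> G
G --0--> F
F --0--> C
C --1--> G
G --0--> F
F --1--> G
End in state G, which is an accepting state.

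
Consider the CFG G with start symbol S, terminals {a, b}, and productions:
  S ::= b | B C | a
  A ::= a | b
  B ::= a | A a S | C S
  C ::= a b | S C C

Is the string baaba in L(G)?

no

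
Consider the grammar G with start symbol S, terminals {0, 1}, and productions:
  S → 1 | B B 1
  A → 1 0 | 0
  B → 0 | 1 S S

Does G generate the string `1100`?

no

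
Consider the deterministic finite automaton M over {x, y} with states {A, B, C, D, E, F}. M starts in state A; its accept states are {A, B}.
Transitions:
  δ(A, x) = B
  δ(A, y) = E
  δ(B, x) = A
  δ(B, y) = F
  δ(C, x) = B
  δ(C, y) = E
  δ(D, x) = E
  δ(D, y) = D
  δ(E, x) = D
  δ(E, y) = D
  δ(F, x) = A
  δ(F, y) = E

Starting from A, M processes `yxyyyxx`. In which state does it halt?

D

A --y--> E
E --x--> D
D --y--> D
D --y--> D
D --y--> D
D --x--> E
E --x--> D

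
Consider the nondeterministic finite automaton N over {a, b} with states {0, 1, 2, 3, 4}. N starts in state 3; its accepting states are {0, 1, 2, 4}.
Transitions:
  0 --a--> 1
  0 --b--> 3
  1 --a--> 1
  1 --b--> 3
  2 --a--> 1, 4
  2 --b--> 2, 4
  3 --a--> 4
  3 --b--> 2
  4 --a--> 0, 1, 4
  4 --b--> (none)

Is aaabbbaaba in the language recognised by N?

accepted

Start: {3}
read a: {4}
read a: {0, 1, 4}
read a: {0, 1, 4}
read b: {3}
read b: {2}
read b: {2, 4}
read a: {0, 1, 4}
read a: {0, 1, 4}
read b: {3}
read a: {4}
Reachable ∩ accepting = {4} — nonempty.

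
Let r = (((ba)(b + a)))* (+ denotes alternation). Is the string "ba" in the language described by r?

ba cannot be split into zero or more pieces each matching ((ba)(b+a)).

no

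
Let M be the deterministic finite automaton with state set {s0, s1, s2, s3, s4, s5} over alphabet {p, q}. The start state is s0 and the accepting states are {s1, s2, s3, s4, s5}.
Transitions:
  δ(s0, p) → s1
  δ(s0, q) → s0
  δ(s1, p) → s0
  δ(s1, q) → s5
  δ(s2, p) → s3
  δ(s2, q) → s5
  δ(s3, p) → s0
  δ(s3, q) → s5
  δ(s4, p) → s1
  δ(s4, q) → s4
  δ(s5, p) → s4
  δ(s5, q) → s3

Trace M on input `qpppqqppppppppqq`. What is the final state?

s0 --q--> s0
s0 --p--> s1
s1 --p--> s0
s0 --p--> s1
s1 --q--> s5
s5 --q--> s3
s3 --p--> s0
s0 --p--> s1
s1 --p--> s0
s0 --p--> s1
s1 --p--> s0
s0 --p--> s1
s1 --p--> s0
s0 --p--> s1
s1 --q--> s5
s5 --q--> s3

s3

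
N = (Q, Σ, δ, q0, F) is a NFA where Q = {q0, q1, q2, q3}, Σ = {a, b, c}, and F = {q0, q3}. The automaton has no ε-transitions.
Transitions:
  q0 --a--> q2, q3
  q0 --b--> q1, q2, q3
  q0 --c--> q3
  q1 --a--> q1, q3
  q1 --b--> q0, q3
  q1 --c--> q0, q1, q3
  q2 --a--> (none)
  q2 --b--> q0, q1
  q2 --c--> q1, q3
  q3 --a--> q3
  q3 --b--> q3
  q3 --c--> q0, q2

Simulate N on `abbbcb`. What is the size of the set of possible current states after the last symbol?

4

Start: {q0}
read a: {q2, q3}
read b: {q0, q1, q3}
read b: {q0, q1, q2, q3}
read b: {q0, q1, q2, q3}
read c: {q0, q1, q2, q3}
read b: {q0, q1, q2, q3}
Final reachable set {q0, q1, q2, q3} has 4 states.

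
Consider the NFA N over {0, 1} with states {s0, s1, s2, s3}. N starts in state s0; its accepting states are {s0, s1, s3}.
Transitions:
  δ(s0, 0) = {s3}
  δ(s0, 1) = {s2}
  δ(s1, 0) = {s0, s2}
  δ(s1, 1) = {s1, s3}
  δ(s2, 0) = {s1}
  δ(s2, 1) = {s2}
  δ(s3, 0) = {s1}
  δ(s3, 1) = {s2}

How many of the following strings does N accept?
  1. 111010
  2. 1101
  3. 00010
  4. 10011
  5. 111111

111010: accepted
1101: accepted
00010: accepted
10011: rejected
111111: rejected

3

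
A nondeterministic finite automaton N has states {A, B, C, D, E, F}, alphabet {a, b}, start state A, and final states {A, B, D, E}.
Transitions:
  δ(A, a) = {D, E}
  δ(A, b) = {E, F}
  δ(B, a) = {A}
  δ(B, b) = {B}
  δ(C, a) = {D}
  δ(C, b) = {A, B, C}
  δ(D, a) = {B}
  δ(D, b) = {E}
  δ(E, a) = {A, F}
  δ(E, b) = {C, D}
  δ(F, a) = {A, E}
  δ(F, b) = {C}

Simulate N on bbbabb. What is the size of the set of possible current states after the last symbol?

5

Start: {A}
read b: {E, F}
read b: {C, D}
read b: {A, B, C, E}
read a: {A, D, E, F}
read b: {C, D, E, F}
read b: {A, B, C, D, E}
Final reachable set {A, B, C, D, E} has 5 states.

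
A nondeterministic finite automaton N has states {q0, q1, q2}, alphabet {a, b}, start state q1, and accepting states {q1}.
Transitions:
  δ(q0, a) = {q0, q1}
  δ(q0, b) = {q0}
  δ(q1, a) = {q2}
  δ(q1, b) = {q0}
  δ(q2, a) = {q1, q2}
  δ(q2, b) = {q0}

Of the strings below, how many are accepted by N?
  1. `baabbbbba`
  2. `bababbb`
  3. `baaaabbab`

1

`baabbbbba`: accepted
`bababbb`: rejected
`baaaabbab`: rejected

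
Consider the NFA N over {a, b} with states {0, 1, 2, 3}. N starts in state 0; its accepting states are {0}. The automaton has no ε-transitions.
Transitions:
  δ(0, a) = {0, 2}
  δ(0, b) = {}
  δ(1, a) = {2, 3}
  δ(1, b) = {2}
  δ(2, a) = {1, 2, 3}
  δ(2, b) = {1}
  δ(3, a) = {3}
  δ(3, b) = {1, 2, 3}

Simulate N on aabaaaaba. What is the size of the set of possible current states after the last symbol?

Start: {0}
read a: {0, 2}
read a: {0, 1, 2, 3}
read b: {1, 2, 3}
read a: {1, 2, 3}
read a: {1, 2, 3}
read a: {1, 2, 3}
read a: {1, 2, 3}
read b: {1, 2, 3}
read a: {1, 2, 3}
Final reachable set {1, 2, 3} has 3 states.

3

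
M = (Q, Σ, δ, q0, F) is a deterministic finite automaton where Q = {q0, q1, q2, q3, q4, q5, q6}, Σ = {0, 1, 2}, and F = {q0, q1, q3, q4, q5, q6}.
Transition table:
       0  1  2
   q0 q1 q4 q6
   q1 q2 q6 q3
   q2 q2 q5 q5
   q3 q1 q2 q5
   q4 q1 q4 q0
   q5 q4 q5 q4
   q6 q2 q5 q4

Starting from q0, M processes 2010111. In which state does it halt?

q4

q0 --2--> q6
q6 --0--> q2
q2 --1--> q5
q5 --0--> q4
q4 --1--> q4
q4 --1--> q4
q4 --1--> q4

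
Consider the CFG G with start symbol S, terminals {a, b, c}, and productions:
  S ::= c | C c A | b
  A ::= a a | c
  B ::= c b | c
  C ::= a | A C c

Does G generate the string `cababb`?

no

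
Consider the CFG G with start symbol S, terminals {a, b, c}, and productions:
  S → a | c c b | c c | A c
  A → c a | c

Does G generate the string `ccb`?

yes

S ⇒ ccb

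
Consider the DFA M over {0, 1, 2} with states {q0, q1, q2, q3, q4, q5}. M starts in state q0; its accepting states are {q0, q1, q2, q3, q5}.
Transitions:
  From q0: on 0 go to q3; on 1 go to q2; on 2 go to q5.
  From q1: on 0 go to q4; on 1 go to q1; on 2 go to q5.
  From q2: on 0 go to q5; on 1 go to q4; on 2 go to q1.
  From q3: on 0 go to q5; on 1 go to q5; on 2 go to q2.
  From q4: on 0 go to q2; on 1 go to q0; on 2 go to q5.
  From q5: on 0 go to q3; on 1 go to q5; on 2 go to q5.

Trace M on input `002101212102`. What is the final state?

q2

q0 --0--> q3
q3 --0--> q5
q5 --2--> q5
q5 --1--> q5
q5 --0--> q3
q3 --1--> q5
q5 --2--> q5
q5 --1--> q5
q5 --2--> q5
q5 --1--> q5
q5 --0--> q3
q3 --2--> q2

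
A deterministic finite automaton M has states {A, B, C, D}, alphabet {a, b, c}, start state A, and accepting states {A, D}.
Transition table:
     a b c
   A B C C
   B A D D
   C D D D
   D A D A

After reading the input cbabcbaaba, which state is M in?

A

A --c--> C
C --b--> D
D --a--> A
A --b--> C
C --c--> D
D --b--> D
D --a--> A
A --a--> B
B --b--> D
D --a--> A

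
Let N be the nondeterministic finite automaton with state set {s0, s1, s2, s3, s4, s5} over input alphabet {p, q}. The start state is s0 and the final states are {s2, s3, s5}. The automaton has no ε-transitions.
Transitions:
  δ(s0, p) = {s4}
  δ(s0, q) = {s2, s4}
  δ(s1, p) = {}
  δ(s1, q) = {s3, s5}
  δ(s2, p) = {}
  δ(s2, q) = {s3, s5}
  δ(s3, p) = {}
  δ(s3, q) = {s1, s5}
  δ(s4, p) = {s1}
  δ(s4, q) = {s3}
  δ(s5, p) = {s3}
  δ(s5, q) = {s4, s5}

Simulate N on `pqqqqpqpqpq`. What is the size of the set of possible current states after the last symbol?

Start: {s0}
read p: {s4}
read q: {s3}
read q: {s1, s5}
read q: {s3, s4, s5}
read q: {s1, s3, s4, s5}
read p: {s1, s3}
read q: {s1, s3, s5}
read p: {s3}
read q: {s1, s5}
read p: {s3}
read q: {s1, s5}
Final reachable set {s1, s5} has 2 states.

2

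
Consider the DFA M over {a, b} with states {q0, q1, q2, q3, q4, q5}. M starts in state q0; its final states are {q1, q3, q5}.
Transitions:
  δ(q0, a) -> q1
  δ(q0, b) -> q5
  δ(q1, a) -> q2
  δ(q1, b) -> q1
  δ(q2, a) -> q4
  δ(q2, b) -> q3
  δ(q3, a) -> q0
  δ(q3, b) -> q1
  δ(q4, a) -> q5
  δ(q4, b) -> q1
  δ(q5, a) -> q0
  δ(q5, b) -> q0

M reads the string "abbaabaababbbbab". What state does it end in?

q0 --a--> q1
q1 --b--> q1
q1 --b--> q1
q1 --a--> q2
q2 --a--> q4
q4 --b--> q1
q1 --a--> q2
q2 --a--> q4
q4 --b--> q1
q1 --a--> q2
q2 --b--> q3
q3 --b--> q1
q1 --b--> q1
q1 --b--> q1
q1 --a--> q2
q2 --b--> q3

q3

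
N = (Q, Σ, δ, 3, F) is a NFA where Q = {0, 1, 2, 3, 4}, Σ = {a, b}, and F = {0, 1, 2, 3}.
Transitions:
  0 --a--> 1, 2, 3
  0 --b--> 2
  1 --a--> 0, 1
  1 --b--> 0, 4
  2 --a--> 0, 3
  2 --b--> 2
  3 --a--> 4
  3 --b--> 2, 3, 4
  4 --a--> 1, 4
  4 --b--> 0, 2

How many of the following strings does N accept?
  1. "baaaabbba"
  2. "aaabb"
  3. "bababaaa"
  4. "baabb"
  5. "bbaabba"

"baaaabbba": accepted
"aaabb": accepted
"bababaaa": accepted
"baabb": accepted
"bbaabba": accepted

5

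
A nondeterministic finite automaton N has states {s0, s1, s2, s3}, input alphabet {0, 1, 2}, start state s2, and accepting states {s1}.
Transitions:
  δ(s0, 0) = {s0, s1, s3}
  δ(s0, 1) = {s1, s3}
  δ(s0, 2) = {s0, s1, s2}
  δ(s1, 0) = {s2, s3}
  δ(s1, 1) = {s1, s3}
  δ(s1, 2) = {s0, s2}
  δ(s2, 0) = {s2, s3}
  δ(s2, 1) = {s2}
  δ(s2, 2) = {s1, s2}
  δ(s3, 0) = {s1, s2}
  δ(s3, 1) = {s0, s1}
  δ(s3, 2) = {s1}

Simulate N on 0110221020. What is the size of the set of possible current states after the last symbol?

Start: {s2}
read 0: {s2, s3}
read 1: {s0, s1, s2}
read 1: {s1, s2, s3}
read 0: {s1, s2, s3}
read 2: {s0, s1, s2}
read 2: {s0, s1, s2}
read 1: {s1, s2, s3}
read 0: {s1, s2, s3}
read 2: {s0, s1, s2}
read 0: {s0, s1, s2, s3}
Final reachable set {s0, s1, s2, s3} has 4 states.

4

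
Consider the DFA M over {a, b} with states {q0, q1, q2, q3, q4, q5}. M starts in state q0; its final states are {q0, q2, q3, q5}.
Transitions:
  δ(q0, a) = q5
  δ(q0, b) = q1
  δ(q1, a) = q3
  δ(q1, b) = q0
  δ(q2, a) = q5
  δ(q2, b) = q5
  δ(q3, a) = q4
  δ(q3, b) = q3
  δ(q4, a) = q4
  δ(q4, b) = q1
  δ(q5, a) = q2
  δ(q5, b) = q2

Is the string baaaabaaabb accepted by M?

accepted

q0 --b--> q1
q1 --a--> q3
q3 --a--> q4
q4 --a--> q4
q4 --a--> q4
q4 --b--> q1
q1 --a--> q3
q3 --a--> q4
q4 --a--> q4
q4 --b--> q1
q1 --b--> q0
End in state q0, which is an accepting state.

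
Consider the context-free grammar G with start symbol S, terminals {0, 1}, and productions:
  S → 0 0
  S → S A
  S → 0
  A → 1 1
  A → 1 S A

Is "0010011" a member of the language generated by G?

S ⇒ SA ⇒ 00A ⇒ 001SA ⇒ 00100A ⇒ 0010011

yes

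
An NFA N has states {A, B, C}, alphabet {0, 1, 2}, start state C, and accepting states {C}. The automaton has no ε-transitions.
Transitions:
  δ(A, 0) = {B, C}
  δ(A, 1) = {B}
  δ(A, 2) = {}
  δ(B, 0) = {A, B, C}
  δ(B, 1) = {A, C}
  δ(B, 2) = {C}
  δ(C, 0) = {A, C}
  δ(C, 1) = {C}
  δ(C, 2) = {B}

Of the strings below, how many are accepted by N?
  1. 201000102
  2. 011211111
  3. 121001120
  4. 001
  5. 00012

5

201000102: accepted
011211111: accepted
121001120: accepted
001: accepted
00012: accepted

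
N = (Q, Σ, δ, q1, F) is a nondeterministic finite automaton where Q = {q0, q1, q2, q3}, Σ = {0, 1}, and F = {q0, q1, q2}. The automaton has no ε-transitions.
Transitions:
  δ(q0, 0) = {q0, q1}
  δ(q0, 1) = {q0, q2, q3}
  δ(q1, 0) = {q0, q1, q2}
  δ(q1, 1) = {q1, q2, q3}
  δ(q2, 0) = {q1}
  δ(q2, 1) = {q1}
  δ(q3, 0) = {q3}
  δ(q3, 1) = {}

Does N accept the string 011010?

accepted

Start: {q1}
read 0: {q0, q1, q2}
read 1: {q0, q1, q2, q3}
read 1: {q0, q1, q2, q3}
read 0: {q0, q1, q2, q3}
read 1: {q0, q1, q2, q3}
read 0: {q0, q1, q2, q3}
Reachable ∩ accepting = {q0, q1, q2} — nonempty.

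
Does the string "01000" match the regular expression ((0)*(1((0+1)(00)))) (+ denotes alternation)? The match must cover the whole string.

yes

Split as 0·1000: (0)* matches 0 and (1((0+1)(00))) matches 1000.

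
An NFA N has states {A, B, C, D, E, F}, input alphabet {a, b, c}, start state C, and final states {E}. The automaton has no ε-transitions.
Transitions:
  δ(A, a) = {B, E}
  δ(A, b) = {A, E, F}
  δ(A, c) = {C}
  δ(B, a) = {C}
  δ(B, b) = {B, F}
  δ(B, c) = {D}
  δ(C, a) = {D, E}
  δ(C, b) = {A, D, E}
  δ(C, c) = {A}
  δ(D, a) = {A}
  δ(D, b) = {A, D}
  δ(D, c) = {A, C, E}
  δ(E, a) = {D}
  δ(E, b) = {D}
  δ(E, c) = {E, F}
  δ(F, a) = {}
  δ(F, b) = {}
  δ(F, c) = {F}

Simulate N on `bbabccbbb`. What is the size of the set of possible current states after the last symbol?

Start: {C}
read b: {A, D, E}
read b: {A, D, E, F}
read a: {A, B, D, E}
read b: {A, B, D, E, F}
read c: {A, C, D, E, F}
read c: {A, C, E, F}
read b: {A, D, E, F}
read b: {A, D, E, F}
read b: {A, D, E, F}
Final reachable set {A, D, E, F} has 4 states.

4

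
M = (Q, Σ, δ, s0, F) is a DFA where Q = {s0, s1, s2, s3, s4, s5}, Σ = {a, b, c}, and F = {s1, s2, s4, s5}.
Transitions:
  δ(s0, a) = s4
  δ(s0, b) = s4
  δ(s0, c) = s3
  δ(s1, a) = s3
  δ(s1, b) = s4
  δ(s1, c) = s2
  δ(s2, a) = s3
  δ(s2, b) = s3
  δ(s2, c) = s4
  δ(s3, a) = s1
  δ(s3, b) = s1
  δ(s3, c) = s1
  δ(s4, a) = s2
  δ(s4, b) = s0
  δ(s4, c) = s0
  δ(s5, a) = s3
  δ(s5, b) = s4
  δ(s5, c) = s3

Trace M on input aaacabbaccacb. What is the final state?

s0 --a--> s4
s4 --a--> s2
s2 --a--> s3
s3 --c--> s1
s1 --a--> s3
s3 --b--> s1
s1 --b--> s4
s4 --a--> s2
s2 --c--> s4
s4 --c--> s0
s0 --a--> s4
s4 --c--> s0
s0 --b--> s4

s4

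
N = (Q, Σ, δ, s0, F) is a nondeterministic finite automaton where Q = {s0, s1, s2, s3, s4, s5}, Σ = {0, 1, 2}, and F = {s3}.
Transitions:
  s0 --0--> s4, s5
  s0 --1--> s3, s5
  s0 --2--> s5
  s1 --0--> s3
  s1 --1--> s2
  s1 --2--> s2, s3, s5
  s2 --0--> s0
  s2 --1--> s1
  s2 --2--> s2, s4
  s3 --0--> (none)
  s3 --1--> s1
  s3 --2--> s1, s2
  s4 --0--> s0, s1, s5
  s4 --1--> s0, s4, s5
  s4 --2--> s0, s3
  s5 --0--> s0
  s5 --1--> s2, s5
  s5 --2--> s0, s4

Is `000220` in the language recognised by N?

Start: {s0}
read 0: {s4, s5}
read 0: {s0, s1, s5}
read 0: {s0, s3, s4, s5}
read 2: {s0, s1, s2, s3, s4, s5}
read 2: {s0, s1, s2, s3, s4, s5}
read 0: {s0, s1, s3, s4, s5}
Reachable ∩ accepting = {s3} — nonempty.

accepted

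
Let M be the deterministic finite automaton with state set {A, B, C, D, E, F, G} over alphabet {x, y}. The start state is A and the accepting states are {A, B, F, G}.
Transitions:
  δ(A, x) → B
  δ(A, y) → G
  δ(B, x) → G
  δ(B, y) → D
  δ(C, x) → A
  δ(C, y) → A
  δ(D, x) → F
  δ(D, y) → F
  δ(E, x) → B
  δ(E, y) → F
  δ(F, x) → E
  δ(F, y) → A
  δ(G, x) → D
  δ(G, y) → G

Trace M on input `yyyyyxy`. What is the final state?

F

A --y--> G
G --y--> G
G --y--> G
G --y--> G
G --y--> G
G --x--> D
D --y--> F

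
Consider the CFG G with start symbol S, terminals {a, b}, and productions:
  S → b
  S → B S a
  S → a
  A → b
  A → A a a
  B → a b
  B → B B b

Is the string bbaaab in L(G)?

no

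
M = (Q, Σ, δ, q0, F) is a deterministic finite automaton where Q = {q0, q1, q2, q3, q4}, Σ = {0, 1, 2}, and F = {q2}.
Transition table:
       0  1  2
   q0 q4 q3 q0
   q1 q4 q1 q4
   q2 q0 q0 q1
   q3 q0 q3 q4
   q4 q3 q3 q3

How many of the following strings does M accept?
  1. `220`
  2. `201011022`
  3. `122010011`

0

`220`: rejected
`201011022`: rejected
`122010011`: rejected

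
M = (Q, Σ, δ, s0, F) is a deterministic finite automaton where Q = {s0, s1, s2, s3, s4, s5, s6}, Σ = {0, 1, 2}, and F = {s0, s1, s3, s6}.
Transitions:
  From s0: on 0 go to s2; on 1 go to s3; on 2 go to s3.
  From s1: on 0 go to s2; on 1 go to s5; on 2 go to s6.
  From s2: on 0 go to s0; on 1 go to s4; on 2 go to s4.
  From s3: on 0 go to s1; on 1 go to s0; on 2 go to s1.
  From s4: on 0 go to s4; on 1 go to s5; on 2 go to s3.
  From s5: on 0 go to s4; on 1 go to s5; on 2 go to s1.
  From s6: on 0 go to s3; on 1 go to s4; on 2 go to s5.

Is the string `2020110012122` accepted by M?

s0 --2--> s3
s3 --0--> s1
s1 --2--> s6
s6 --0--> s3
s3 --1--> s0
s0 --1--> s3
s3 --0--> s1
s1 --0--> s2
s2 --1--> s4
s4 --2--> s3
s3 --1--> s0
s0 --2--> s3
s3 --2--> s1
End in state s1, which is an accepting state.

accepted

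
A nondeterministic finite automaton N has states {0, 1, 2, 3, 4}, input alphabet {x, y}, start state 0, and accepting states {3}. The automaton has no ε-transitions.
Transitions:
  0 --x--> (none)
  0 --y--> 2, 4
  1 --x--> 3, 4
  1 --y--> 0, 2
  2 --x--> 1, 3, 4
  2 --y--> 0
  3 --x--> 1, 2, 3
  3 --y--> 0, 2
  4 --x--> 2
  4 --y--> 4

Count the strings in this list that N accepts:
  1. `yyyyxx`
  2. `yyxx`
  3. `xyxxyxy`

`yyyyxx`: accepted
`yyxx`: accepted
`xyxxyxy`: rejected

2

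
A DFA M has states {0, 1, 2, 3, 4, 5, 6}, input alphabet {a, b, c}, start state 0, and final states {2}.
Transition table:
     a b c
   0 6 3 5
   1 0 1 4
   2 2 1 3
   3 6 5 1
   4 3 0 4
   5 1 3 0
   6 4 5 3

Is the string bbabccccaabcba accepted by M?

rejected

0 --b--> 3
3 --b--> 5
5 --a--> 1
1 --b--> 1
1 --c--> 4
4 --c--> 4
4 --c--> 4
4 --c--> 4
4 --a--> 3
3 --a--> 6
6 --b--> 5
5 --c--> 0
0 --b--> 3
3 --a--> 6
End in state 6, which is not an accepting state.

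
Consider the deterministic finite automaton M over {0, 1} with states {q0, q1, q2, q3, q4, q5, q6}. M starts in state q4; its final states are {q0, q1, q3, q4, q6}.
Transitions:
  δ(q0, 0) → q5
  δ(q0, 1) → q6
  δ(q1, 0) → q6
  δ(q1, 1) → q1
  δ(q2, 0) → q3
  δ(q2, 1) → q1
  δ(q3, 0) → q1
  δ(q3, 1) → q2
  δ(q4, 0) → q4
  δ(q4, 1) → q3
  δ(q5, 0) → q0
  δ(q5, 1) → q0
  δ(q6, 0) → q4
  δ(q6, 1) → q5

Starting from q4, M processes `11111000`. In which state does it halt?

q4

q4 --1--> q3
q3 --1--> q2
q2 --1--> q1
q1 --1--> q1
q1 --1--> q1
q1 --0--> q6
q6 --0--> q4
q4 --0--> q4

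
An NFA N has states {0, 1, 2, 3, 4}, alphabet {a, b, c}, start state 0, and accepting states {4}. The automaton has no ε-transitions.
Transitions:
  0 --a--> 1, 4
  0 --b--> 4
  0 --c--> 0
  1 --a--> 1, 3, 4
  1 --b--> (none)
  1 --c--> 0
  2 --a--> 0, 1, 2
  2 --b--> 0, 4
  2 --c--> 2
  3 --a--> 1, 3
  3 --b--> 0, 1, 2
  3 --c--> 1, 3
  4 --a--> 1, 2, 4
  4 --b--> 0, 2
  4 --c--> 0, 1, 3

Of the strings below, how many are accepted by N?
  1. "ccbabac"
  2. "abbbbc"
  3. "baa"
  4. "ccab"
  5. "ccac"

"ccbabac": rejected
"abbbbc": rejected
"baa": accepted
"ccab": rejected
"ccac": rejected

1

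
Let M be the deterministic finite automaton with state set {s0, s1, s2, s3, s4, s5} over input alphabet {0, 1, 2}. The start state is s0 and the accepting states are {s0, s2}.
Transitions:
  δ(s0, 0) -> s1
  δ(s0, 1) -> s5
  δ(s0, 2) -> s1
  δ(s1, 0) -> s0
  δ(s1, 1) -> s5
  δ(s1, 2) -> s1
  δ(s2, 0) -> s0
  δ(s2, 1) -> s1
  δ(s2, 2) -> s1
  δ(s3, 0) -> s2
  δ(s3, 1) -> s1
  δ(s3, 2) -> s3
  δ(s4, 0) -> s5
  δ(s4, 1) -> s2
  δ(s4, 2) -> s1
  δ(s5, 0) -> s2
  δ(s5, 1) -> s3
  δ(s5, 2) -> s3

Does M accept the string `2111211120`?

accepted

s0 --2--> s1
s1 --1--> s5
s5 --1--> s3
s3 --1--> s1
s1 --2--> s1
s1 --1--> s5
s5 --1--> s3
s3 --1--> s1
s1 --2--> s1
s1 --0--> s0
End in state s0, which is an accepting state.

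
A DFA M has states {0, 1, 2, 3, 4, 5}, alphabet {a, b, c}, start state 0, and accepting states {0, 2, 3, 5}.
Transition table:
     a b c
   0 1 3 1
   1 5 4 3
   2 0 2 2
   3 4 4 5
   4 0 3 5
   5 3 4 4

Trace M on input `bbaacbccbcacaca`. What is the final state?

0 --b--> 3
3 --b--> 4
4 --a--> 0
0 --a--> 1
1 --c--> 3
3 --b--> 4
4 --c--> 5
5 --c--> 4
4 --b--> 3
3 --c--> 5
5 --a--> 3
3 --c--> 5
5 --a--> 3
3 --c--> 5
5 --a--> 3

3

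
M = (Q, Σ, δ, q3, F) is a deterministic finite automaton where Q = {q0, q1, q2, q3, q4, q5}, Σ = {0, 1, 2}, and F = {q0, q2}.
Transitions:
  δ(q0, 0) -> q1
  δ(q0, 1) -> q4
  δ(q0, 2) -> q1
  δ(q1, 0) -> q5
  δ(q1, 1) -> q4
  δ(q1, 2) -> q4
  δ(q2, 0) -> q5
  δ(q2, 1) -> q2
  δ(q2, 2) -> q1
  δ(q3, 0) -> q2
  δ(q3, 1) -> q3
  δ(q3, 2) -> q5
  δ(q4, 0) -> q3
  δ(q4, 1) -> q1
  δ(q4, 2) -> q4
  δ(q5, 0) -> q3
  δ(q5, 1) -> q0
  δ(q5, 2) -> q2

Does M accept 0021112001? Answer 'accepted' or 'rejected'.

q3 --0--> q2
q2 --0--> q5
q5 --2--> q2
q2 --1--> q2
q2 --1--> q2
q2 --1--> q2
q2 --2--> q1
q1 --0--> q5
q5 --0--> q3
q3 --1--> q3
End in state q3, which is not an accepting state.

rejected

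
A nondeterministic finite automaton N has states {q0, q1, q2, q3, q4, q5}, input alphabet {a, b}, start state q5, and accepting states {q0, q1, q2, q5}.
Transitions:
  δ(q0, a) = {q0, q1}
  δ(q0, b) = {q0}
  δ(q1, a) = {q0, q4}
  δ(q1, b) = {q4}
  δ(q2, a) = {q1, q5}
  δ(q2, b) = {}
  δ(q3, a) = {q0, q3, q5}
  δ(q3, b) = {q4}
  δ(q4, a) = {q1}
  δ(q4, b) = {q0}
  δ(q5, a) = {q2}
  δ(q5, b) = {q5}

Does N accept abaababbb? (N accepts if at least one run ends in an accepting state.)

rejected

Start: {q5}
read a: {q2}
read b: {}
The reachable set is empty and stays empty for the remaining 7 symbols.
Reachable ∩ accepting = {} — empty.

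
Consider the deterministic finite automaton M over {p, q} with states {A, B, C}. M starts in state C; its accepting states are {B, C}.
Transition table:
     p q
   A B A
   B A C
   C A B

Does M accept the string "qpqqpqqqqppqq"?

C --q--> B
B --p--> A
A --q--> A
A --q--> A
A --p--> B
B --q--> C
C --q--> B
B --q--> C
C --q--> B
B --p--> A
A --p--> B
B --q--> C
C --q--> B
End in state B, which is an accepting state.

accepted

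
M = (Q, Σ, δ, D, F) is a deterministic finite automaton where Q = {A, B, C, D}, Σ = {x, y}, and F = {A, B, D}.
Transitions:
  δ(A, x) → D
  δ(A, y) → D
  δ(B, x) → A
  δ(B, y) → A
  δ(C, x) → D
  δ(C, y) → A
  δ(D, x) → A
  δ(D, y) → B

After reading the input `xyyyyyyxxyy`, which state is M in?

B

D --x--> A
A --y--> D
D --y--> B
B --y--> A
A --y--> D
D --y--> B
B --y--> A
A --x--> D
D --x--> A
A --y--> D
D --y--> B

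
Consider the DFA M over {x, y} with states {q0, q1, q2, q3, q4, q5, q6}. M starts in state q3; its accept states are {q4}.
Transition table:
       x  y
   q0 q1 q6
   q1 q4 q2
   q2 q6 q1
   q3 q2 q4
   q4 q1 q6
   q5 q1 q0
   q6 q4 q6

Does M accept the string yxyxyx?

q3 --y--> q4
q4 --x--> q1
q1 --y--> q2
q2 --x--> q6
q6 --y--> q6
q6 --x--> q4
End in state q4, which is an accepting state.

accepted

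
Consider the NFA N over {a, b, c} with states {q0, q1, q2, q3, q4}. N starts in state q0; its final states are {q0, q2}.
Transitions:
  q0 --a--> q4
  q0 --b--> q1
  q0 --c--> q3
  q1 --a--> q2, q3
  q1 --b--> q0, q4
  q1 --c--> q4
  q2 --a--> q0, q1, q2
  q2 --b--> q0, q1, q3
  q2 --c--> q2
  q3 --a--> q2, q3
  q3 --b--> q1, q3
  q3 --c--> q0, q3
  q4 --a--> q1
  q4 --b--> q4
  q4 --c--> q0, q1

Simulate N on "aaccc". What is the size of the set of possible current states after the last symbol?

Start: {q0}
read a: {q4}
read a: {q1}
read c: {q4}
read c: {q0, q1}
read c: {q3, q4}
Final reachable set {q3, q4} has 2 states.

2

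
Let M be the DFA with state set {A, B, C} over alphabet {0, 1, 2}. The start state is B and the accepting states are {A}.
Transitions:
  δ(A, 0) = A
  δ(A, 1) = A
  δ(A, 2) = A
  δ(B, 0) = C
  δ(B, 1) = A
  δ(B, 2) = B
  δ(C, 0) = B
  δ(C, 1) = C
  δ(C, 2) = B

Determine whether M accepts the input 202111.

accepted

B --2--> B
B --0--> C
C --2--> B
B --1--> A
A --1--> A
A --1--> A
End in state A, which is an accepting state.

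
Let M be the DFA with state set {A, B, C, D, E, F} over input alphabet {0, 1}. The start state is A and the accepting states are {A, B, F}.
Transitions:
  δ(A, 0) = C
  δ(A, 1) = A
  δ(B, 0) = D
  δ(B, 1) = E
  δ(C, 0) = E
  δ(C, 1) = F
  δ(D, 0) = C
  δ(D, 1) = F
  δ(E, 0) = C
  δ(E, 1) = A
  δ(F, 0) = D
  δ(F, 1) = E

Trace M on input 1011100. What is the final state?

A --1--> A
A --0--> C
C --1--> F
F --1--> E
E --1--> A
A --0--> C
C --0--> E

E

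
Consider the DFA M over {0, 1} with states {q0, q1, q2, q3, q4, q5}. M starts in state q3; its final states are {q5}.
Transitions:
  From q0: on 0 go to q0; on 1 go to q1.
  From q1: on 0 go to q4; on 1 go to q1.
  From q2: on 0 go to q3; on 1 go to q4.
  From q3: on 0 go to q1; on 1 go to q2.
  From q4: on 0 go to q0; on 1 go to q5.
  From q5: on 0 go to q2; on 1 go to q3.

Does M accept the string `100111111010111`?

rejected

q3 --1--> q2
q2 --0--> q3
q3 --0--> q1
q1 --1--> q1
q1 --1--> q1
q1 --1--> q1
q1 --1--> q1
q1 --1--> q1
q1 --1--> q1
q1 --0--> q4
q4 --1--> q5
q5 --0--> q2
q2 --1--> q4
q4 --1--> q5
q5 --1--> q3
End in state q3, which is not an accepting state.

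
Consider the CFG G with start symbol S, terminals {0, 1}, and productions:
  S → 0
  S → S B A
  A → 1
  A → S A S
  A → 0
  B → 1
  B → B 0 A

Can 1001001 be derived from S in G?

no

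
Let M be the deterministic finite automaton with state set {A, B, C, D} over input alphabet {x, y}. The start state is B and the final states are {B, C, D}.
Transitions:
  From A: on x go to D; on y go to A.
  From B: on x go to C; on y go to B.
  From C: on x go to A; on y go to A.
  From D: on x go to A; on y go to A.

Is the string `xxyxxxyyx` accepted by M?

B --x--> C
C --x--> A
A --y--> A
A --x--> D
D --x--> A
A --x--> D
D --y--> A
A --y--> A
A --x--> D
End in state D, which is an accepting state.

accepted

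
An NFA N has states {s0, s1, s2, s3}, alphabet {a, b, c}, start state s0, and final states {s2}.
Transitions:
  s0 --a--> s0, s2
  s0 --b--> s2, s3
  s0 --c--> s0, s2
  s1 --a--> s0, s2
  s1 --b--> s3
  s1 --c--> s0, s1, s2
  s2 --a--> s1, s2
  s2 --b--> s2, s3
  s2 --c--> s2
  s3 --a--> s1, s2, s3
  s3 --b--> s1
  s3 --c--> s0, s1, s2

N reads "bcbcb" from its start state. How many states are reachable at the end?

Start: {s0}
read b: {s2, s3}
read c: {s0, s1, s2}
read b: {s2, s3}
read c: {s0, s1, s2}
read b: {s2, s3}
Final reachable set {s2, s3} has 2 states.

2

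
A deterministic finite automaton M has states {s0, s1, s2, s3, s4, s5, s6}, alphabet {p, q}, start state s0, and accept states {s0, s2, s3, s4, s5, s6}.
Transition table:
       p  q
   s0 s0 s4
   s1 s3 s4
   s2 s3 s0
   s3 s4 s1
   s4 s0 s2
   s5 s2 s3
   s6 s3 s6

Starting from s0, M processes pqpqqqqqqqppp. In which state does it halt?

s0

s0 --p--> s0
s0 --q--> s4
s4 --p--> s0
s0 --q--> s4
s4 --q--> s2
s2 --q--> s0
s0 --q--> s4
s4 --q--> s2
s2 --q--> s0
s0 --q--> s4
s4 --p--> s0
s0 --p--> s0
s0 --p--> s0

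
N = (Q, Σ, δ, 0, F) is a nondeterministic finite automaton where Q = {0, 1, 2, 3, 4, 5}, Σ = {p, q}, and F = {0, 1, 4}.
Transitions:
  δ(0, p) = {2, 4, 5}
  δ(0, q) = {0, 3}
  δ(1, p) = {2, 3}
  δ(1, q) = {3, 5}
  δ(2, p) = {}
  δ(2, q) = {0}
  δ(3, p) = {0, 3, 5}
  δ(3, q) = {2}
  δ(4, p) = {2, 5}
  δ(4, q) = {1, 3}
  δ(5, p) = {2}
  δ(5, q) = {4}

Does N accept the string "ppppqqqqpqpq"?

Start: {0}
read p: {2, 4, 5}
read p: {2, 5}
read p: {2}
read p: {}
The reachable set is empty and stays empty for the remaining 8 symbols.
Reachable ∩ accepting = {} — empty.

rejected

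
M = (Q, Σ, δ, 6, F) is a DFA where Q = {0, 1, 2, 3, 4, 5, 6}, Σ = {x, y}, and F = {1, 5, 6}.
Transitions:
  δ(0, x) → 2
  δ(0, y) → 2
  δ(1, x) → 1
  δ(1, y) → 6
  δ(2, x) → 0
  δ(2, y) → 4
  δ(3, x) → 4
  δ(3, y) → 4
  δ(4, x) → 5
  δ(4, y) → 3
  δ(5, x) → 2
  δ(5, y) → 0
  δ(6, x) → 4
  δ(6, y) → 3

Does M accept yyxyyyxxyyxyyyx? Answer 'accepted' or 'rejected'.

rejected

6 --y--> 3
3 --y--> 4
4 --x--> 5
5 --y--> 0
0 --y--> 2
2 --y--> 4
4 --x--> 5
5 --x--> 2
2 --y--> 4
4 --y--> 3
3 --x--> 4
4 --y--> 3
3 --y--> 4
4 --y--> 3
3 --x--> 4
End in state 4, which is not an accepting state.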